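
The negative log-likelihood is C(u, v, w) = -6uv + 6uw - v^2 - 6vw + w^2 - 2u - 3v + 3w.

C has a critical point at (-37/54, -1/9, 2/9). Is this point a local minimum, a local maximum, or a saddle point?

saddle point

The Hessian is constant: H = [[0, -6, 6], [-6, -2, -6], [6, -6, 2]].
Leading principal minors: Δ₁ = 0, Δ₂ = -36, Δ₃ = 432.
The minors fit neither the all-positive nor the alternating-sign pattern, so H is indefinite: a saddle point.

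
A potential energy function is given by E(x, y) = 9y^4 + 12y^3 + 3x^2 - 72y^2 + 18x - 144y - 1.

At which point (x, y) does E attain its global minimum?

E(x,y) separates as P(x) + Q(y) − 1, so its minimum is min P + min Q − 1.
P'(x) = 6x + 18 vanishes at x ∈ {-3}; Q'(y) = 36(y - 2)(y + 1)(y + 2) vanishes at y ∈ {-2, -1, 2}.
Local minima of P (where P''>0): P(-3)=-27. Local minima of Q: Q(-2)=48, Q(2)=-336.
So the global minimum of E is P(-3) + Q(2) − 1 = -27 − 336 − 1 = -364, attained at (-3, 2).

(-3, 2)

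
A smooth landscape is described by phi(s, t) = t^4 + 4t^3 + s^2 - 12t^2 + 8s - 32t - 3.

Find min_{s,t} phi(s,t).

phi(s,t) separates as P(s) + Q(t) − 3, so its minimum is min P + min Q − 3.
P'(s) = 2s + 8 vanishes at s ∈ {-4}; Q'(t) = 4(t - 2)(t + 1)(t + 4) vanishes at t ∈ {-4, -1, 2}.
Local minima of P (where P''>0): P(-4)=-16. Local minima of Q: Q(-4)=-64, Q(2)=-64.
So the global minimum of phi is P(-4) + Q(-4) − 3 = -16 − 64 − 3 = -83, attained at (-4, -4).

-83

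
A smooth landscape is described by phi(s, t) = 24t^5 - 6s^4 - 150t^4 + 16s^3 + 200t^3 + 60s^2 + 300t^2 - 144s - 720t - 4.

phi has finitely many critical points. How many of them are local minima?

phi separates as a function of s plus a function of t, so ∇phi=0 decouples.
∂phi/∂s = -24(s - 3)(s - 1)(s + 2) = 0 at s ∈ {-2, 1, 3}; ∂phi/∂t = 120(t - 3)(t - 2)(t - 1)(t + 1) = 0 at t ∈ {-1, 1, 2, 3}.
The Hessian is diagonal: diag(phi_ss, phi_tt). Second derivatives: phi_ss(-2)=-360, phi_ss(1)=144, phi_ss(3)=-240; phi_tt(-1)=-2880, phi_tt(1)=480, phi_tt(2)=-360, phi_tt(3)=960.
Local minima occur where both diagonal entries positive: (1, 1), (1, 3). Count: 2.

2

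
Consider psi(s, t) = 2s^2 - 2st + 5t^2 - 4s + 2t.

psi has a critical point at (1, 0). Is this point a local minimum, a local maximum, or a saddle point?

local minimum

The Hessian of psi is constant: H = [[4, -2], [-2, 10]].
det(H) = 4·10 − (-2)² = 36.
det(H) > 0 and tr(H) = 14 > 0, so H is positive definite and the point is a local minimum.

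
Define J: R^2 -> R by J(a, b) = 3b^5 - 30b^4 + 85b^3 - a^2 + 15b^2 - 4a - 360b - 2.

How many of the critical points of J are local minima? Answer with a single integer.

J separates as a function of a plus a function of b, so ∇J=0 decouples.
∂J/∂a = -2(a + 2) = 0 at a ∈ {-2}; ∂J/∂b = 15(b - 4)(b - 3)(b - 2)(b + 1) = 0 at b ∈ {-1, 2, 3, 4}.
The Hessian is diagonal: diag(J_aa, J_bb). Second derivatives: J_aa(-2)=-2; J_bb(-1)=-900, J_bb(2)=90, J_bb(3)=-60, J_bb(4)=150.
Local minima occur where both diagonal entries positive: none. Count: 0.

0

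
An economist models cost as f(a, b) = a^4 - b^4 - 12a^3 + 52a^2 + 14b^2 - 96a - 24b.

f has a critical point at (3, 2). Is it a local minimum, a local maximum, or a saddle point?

The mixed partial ∂²f/∂a∂b is 0, so the Hessian at any point is diag(f_aa, f_bb) = diag(4(3a^2 - 18a + 26), 4(-3b^2 + 7)).
At (3, 2): H = diag(-4, -20).
Both eigenvalues are negative, so H is negative definite: a local maximum.

local maximum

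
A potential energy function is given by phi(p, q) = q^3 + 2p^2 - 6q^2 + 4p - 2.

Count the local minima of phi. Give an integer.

1

phi separates as a function of p plus a function of q, so ∇phi=0 decouples.
∂phi/∂p = 4(p + 1) = 0 at p ∈ {-1}; ∂phi/∂q = 3q(q - 4) = 0 at q ∈ {0, 4}.
The Hessian is diagonal: diag(phi_pp, phi_qq). Second derivatives: phi_pp(-1)=4; phi_qq(0)=-12, phi_qq(4)=12.
Local minima occur where both diagonal entries positive: (-1, 4). Count: 1.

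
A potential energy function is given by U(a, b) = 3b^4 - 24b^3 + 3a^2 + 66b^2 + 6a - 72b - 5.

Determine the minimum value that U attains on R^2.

-35

U(a,b) separates as P(a) + Q(b) − 5, so its minimum is min P + min Q − 5.
P'(a) = 6a + 6 vanishes at a ∈ {-1}; Q'(b) = 12(b - 3)(b - 2)(b - 1) vanishes at b ∈ {1, 2, 3}.
Local minima of P (where P''>0): P(-1)=-3. Local minima of Q: Q(1)=-27, Q(3)=-27.
So the global minimum of U is P(-1) + Q(1) − 5 = -3 − 27 − 5 = -35, attained at (-1, 1).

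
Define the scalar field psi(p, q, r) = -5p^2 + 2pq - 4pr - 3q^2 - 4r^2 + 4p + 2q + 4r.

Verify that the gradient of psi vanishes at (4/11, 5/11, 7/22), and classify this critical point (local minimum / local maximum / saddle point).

∇psi = (-10p + 2q - 4r + 4, 2p - 6q + 2, -4p - 8r + 4); substituting (4/11, 5/11, 7/22) gives ∇psi = (0, 0, 0), so (4/11, 5/11, 7/22) is indeed a critical point.
The Hessian is constant: H = [[-10, 2, -4], [2, -6, 0], [-4, 0, -8]].
Leading principal minors: Δ₁ = -10, Δ₂ = 56, Δ₃ = -352.
The minors alternate sign starting negative (−, +, −), so H is negative definite: a local maximum.

local maximum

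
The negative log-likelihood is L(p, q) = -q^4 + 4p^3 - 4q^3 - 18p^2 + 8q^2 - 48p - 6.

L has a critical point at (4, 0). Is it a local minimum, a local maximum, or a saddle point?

local minimum

The mixed partial ∂²L/∂p∂q is 0, so the Hessian at any point is diag(L_pp, L_qq) = diag(12(2p - 3), 4(-3q^2 - 6q + 4)).
At (4, 0): H = diag(60, 16).
Both eigenvalues are positive, so H is positive definite: a local minimum.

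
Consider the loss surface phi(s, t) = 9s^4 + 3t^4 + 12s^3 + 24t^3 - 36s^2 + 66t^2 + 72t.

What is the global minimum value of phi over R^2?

-123

phi(s,t) separates as P(s) + Q(t), so its minimum is min P + min Q.
P'(s) = 36s(s - 1)(s + 2) vanishes at s ∈ {-2, 0, 1}; Q'(t) = 12(t + 1)(t + 2)(t + 3) vanishes at t ∈ {-3, -2, -1}.
Local minima of P (where P''>0): P(-2)=-96, P(1)=-15. Local minima of Q: Q(-3)=-27, Q(-1)=-27.
So the global minimum of phi is P(-2) + Q(-3) = -96 − 27 = -123, attained at (-2, -3).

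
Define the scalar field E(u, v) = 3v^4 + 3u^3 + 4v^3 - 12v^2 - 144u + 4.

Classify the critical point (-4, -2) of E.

saddle point

The mixed partial ∂²E/∂u∂v is 0, so the Hessian at any point is diag(E_uu, E_vv) = diag(18u, 12(3v^2 + 2v - 2)).
At (-4, -2): H = diag(-72, 72).
The eigenvalues have opposite signs, so H is indefinite: a saddle point.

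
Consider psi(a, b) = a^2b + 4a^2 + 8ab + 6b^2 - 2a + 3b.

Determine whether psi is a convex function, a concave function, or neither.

neither

The term a^2b is cubic, so the Hessian is not constant.
∂²psi/∂a² = 2b + 8, which takes both signs as b varies (negative for sufficiently negative b). A diagonal entry of the Hessian changing sign means the Hessian is neither positive- nor negative-semidefinite on all of R^2.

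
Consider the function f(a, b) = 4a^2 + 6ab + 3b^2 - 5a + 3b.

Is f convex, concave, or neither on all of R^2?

f is quadratic, so its Hessian is the constant matrix H = [[8, 6], [6, 6]].
det(H) = 12, tr(H) = 14.
det(H) > 0 and tr(H) > 0, so H is positive definite everywhere: convex.

convex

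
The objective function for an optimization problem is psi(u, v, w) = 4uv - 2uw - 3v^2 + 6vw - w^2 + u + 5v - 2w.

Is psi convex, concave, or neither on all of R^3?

psi is quadratic, so its Hessian is the constant matrix H = [[0, 4, -2], [4, -6, 6], [-2, 6, -2]].
Leading principal minors: 0, -16, -40.
Neither pattern holds ⇒ H is indefinite ⇒ neither convex nor concave.

neither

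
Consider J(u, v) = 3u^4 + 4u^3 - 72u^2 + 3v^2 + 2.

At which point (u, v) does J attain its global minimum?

J(u,v) separates as P(u) + Q(v) + 2, so its minimum is min P + min Q + 2.
P'(u) = 12u(u - 3)(u + 4) vanishes at u ∈ {-4, 0, 3}; Q'(v) = 6v vanishes at v ∈ {0}.
Local minima of P (where P''>0): P(-4)=-640, P(3)=-297. Local minima of Q: Q(0)=0.
So the global minimum of J is P(-4) + Q(0) + 2 = -640 + 0 + 2 = -638, attained at (-4, 0).

(-4, 0)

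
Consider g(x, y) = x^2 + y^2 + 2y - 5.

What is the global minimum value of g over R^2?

-6

g(x,y) separates as P(x) + Q(y) − 5, so its minimum is min P + min Q − 5.
P'(x) = 2x vanishes at x ∈ {0}; Q'(y) = 2y + 2 vanishes at y ∈ {-1}.
Local minima of P (where P''>0): P(0)=0. Local minima of Q: Q(-1)=-1.
So the global minimum of g is P(0) + Q(-1) − 5 = 0 − 1 − 5 = -6, attained at (0, -1).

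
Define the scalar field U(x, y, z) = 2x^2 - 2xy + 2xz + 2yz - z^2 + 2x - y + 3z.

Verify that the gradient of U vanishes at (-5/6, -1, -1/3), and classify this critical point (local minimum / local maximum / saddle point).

∇U = (4x - 2y + 2z + 2, -2x + 2z - 1, 2x + 2y - 2z + 3); substituting (-5/6, -1, -1/3) gives ∇U = (0, 0, 0), so (-5/6, -1, -1/3) is indeed a critical point.
The Hessian is constant: H = [[4, -2, 2], [-2, 0, 2], [2, 2, -2]].
Leading principal minors: Δ₁ = 4, Δ₂ = -4, Δ₃ = -24.
The minors fit neither the all-positive nor the alternating-sign pattern, so H is indefinite: a saddle point.

saddle point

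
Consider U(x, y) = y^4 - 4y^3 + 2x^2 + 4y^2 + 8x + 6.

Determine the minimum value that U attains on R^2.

U(x,y) separates as P(x) + Q(y) + 6, so its minimum is min P + min Q + 6.
P'(x) = 4x + 8 vanishes at x ∈ {-2}; Q'(y) = 4y(y - 2)(y - 1) vanishes at y ∈ {0, 1, 2}.
Local minima of P (where P''>0): P(-2)=-8. Local minima of Q: Q(0)=0, Q(2)=0.
So the global minimum of U is P(-2) + Q(0) + 6 = -8 + 0 + 6 = -2, attained at (-2, 0).

-2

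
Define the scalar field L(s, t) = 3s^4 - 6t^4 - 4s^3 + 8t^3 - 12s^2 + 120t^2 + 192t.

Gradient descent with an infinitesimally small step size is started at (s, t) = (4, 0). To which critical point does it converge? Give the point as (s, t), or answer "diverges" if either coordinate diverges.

(2, -1)

L is separable, so gradient descent decouples: s follows -∂L/∂s, t follows -∂L/∂t.
∂L/∂s = 12s(s - 2)(s + 1); at s=4 this is 480, so s decreases.
∂L/∂t = -24(t - 4)(t + 1)(t + 2); at t=0 this is 192, so t decreases.
s converges to its nearest critical value 2 (a local min of the s-part); t converges to -1. The iterate converges to (2, -1).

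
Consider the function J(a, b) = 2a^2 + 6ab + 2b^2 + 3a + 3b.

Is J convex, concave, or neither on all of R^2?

J is quadratic, so its Hessian is the constant matrix H = [[4, 6], [6, 4]].
det(H) = -20, tr(H) = 8.
det(H) < 0, so H is indefinite: neither convex nor concave.

neither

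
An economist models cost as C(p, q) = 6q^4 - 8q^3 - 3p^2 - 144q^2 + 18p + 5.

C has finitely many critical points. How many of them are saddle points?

C separates as a function of p plus a function of q, so ∇C=0 decouples.
∂C/∂p = -6(p - 3) = 0 at p ∈ {3}; ∂C/∂q = 24q(q - 4)(q + 3) = 0 at q ∈ {-3, 0, 4}.
The Hessian is diagonal: diag(C_pp, C_qq). Second derivatives: C_pp(3)=-6; C_qq(-3)=504, C_qq(0)=-288, C_qq(4)=672.
Saddle points occur where the two diagonal entries have opposite signs: (3, -3), (3, 4). Count: 2.

2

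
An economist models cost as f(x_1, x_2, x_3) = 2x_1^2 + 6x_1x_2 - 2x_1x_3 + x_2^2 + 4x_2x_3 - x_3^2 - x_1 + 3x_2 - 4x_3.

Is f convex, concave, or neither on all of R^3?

neither

f is quadratic, so its Hessian is the constant matrix H = [[4, 6, -2], [6, 2, 4], [-2, 4, -2]].
Leading principal minors: 4, -28, -112.
Neither pattern holds ⇒ H is indefinite ⇒ neither convex nor concave.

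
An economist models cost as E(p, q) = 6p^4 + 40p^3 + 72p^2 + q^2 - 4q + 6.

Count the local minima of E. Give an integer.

E separates as a function of p plus a function of q, so ∇E=0 decouples.
∂E/∂p = 24p(p + 2)(p + 3) = 0 at p ∈ {-3, -2, 0}; ∂E/∂q = 2(q - 2) = 0 at q ∈ {2}.
The Hessian is diagonal: diag(E_pp, E_qq). Second derivatives: E_pp(-3)=72, E_pp(-2)=-48, E_pp(0)=144; E_qq(2)=2.
Local minima occur where both diagonal entries positive: (-3, 2), (0, 2). Count: 2.

2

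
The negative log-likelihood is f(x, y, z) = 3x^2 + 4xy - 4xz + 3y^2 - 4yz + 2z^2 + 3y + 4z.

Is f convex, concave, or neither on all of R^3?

f is quadratic, so its Hessian is the constant matrix H = [[6, 4, -4], [4, 6, -4], [-4, -4, 4]].
Leading principal minors: 6, 20, 16.
All positive ⇒ H ≻ 0 ⇒ convex.

convex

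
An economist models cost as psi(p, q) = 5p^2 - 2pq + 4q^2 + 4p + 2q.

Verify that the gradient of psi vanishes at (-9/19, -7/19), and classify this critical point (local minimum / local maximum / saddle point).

local minimum

∇psi = (10p - 2q + 4, -2p + 8q + 2); substituting (-9/19, -7/19) gives ∇psi = (0, 0), so (-9/19, -7/19) is indeed a critical point.
The Hessian of psi is constant: H = [[10, -2], [-2, 8]].
det(H) = 10·8 − (-2)² = 76.
det(H) > 0 and tr(H) = 18 > 0, so H is positive definite and the point is a local minimum.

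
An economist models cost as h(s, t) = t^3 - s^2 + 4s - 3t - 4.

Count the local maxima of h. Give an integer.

h separates as a function of s plus a function of t, so ∇h=0 decouples.
∂h/∂s = -2(s - 2) = 0 at s ∈ {2}; ∂h/∂t = 3(t - 1)(t + 1) = 0 at t ∈ {-1, 1}.
The Hessian is diagonal: diag(h_ss, h_tt). Second derivatives: h_ss(2)=-2; h_tt(-1)=-6, h_tt(1)=6.
Local maxima occur where both diagonal entries negative: (2, -1). Count: 1.

1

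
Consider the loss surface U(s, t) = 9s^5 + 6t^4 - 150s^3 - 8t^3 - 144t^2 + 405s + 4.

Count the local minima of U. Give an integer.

U separates as a function of s plus a function of t, so ∇U=0 decouples.
∂U/∂s = 45(s - 3)(s - 1)(s + 1)(s + 3) = 0 at s ∈ {-3, -1, 1, 3}; ∂U/∂t = 24t(t - 4)(t + 3) = 0 at t ∈ {-3, 0, 4}.
The Hessian is diagonal: diag(U_ss, U_tt). Second derivatives: U_ss(-3)=-2160, U_ss(-1)=720, U_ss(1)=-720, U_ss(3)=2160; U_tt(-3)=504, U_tt(0)=-288, U_tt(4)=672.
Local minima occur where both diagonal entries positive: (-1, -3), (-1, 4), (3, -3), (3, 4). Count: 4.

4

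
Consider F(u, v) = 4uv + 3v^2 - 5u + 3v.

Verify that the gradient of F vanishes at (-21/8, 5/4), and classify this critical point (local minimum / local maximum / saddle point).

∇F = (4v - 5, 4u + 6v + 3); substituting (-21/8, 5/4) gives ∇F = (0, 0), so (-21/8, 5/4) is indeed a critical point.
The Hessian of F is constant: H = [[0, 4], [4, 6]].
det(H) = 0·6 − 4² = -16.
Since det(H) < 0, H is indefinite and the critical point is a saddle point.

saddle point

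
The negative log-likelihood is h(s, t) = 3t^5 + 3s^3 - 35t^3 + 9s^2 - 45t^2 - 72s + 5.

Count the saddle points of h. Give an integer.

h separates as a function of s plus a function of t, so ∇h=0 decouples.
∂h/∂s = 9(s - 2)(s + 4) = 0 at s ∈ {-4, 2}; ∂h/∂t = 15t(t - 3)(t + 1)(t + 2) = 0 at t ∈ {-2, -1, 0, 3}.
The Hessian is diagonal: diag(h_ss, h_tt). Second derivatives: h_ss(-4)=-54, h_ss(2)=54; h_tt(-2)=-150, h_tt(-1)=60, h_tt(0)=-90, h_tt(3)=900.
Saddle points occur where the two diagonal entries have opposite signs: (-4, -1), (-4, 3), (2, -2), (2, 0). Count: 4.

4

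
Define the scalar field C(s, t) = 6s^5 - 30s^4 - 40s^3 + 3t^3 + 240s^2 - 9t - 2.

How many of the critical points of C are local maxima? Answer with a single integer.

2

C separates as a function of s plus a function of t, so ∇C=0 decouples.
∂C/∂s = 30s(s - 4)(s - 2)(s + 2) = 0 at s ∈ {-2, 0, 2, 4}; ∂C/∂t = 9(t - 1)(t + 1) = 0 at t ∈ {-1, 1}.
The Hessian is diagonal: diag(C_ss, C_tt). Second derivatives: C_ss(-2)=-1440, C_ss(0)=480, C_ss(2)=-480, C_ss(4)=1440; C_tt(-1)=-18, C_tt(1)=18.
Local maxima occur where both diagonal entries negative: (-2, -1), (2, -1). Count: 2.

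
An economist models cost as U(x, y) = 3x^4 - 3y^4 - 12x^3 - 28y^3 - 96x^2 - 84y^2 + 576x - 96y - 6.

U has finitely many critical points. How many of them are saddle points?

U separates as a function of x plus a function of y, so ∇U=0 decouples.
∂U/∂x = 12(x - 4)(x - 3)(x + 4) = 0 at x ∈ {-4, 3, 4}; ∂U/∂y = -12(y + 1)(y + 2)(y + 4) = 0 at y ∈ {-4, -2, -1}.
The Hessian is diagonal: diag(U_xx, U_yy). Second derivatives: U_xx(-4)=672, U_xx(3)=-84, U_xx(4)=96; U_yy(-4)=-72, U_yy(-2)=24, U_yy(-1)=-36.
Saddle points occur where the two diagonal entries have opposite signs: (-4, -4), (-4, -1), (3, -2), (4, -4), (4, -1). Count: 5.

5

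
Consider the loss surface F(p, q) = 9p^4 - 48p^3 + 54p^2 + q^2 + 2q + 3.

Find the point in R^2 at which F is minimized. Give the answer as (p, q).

(3, -1)

F(p,q) separates as A(p) + B(q) + 3, so its minimum is min A + min B + 3.
A'(p) = 36p(p - 3)(p - 1) vanishes at p ∈ {0, 1, 3}; B'(q) = 2q + 2 vanishes at q ∈ {-1}.
Local minima of A (where A''>0): A(0)=0, A(3)=-81. Local minima of B: B(-1)=-1.
So the global minimum of F is A(3) + B(-1) + 3 = -81 − 1 + 3 = -79, attained at (3, -1).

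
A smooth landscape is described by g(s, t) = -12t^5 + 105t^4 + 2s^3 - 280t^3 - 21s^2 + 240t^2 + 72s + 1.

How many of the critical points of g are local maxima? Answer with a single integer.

2

g separates as a function of s plus a function of t, so ∇g=0 decouples.
∂g/∂s = 6(s - 4)(s - 3) = 0 at s ∈ {3, 4}; ∂g/∂t = -60t(t - 4)(t - 2)(t - 1) = 0 at t ∈ {0, 1, 2, 4}.
The Hessian is diagonal: diag(g_ss, g_tt). Second derivatives: g_ss(3)=-6, g_ss(4)=6; g_tt(0)=480, g_tt(1)=-180, g_tt(2)=240, g_tt(4)=-1440.
Local maxima occur where both diagonal entries negative: (3, 1), (3, 4). Count: 2.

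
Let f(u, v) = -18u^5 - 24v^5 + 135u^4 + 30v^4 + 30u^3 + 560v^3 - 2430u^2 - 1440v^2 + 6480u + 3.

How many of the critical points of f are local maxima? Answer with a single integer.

f separates as a function of u plus a function of v, so ∇f=0 decouples.
∂f/∂u = -90(u - 4)(u - 3)(u - 2)(u + 3) = 0 at u ∈ {-3, 2, 3, 4}; ∂f/∂v = -120v(v - 3)(v - 2)(v + 4) = 0 at v ∈ {-4, 0, 2, 3}.
The Hessian is diagonal: diag(f_uu, f_vv). Second derivatives: f_uu(-3)=18900, f_uu(2)=-900, f_uu(3)=540, f_uu(4)=-1260; f_vv(-4)=20160, f_vv(0)=-2880, f_vv(2)=1440, f_vv(3)=-2520.
Local maxima occur where both diagonal entries negative: (2, 0), (2, 3), (4, 0), (4, 3). Count: 4.

4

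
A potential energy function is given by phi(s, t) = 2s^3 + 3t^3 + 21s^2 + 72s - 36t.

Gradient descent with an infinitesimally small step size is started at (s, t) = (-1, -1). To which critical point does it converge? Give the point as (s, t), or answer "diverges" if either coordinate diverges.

(-3, 2)

phi is separable, so gradient descent decouples: s follows -∂phi/∂s, t follows -∂phi/∂t.
∂phi/∂s = 6(s + 3)(s + 4); at s=-1 this is 36, so s decreases.
∂phi/∂t = 9(t - 2)(t + 2); at t=-1 this is -27, so t increases.
s converges to its nearest critical value -3 (a local min of the s-part); t converges to 2. The iterate converges to (-3, 2).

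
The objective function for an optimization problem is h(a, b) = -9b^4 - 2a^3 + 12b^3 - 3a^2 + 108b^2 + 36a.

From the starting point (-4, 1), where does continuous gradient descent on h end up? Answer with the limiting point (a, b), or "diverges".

h is separable, so gradient descent decouples: a follows -∂h/∂a, b follows -∂h/∂b.
∂h/∂a = -6(a - 2)(a + 3); at a=-4 this is -36, so a increases.
∂h/∂b = -36b(b - 3)(b + 2); at b=1 this is 216, so b decreases.
a converges to its nearest critical value -3 (a local min of the a-part); b converges to 0. The iterate converges to (-3, 0).

(-3, 0)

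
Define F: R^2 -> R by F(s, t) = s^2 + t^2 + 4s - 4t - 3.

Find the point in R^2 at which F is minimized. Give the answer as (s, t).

F(s,t) separates as P(s) + Q(t) − 3, so its minimum is min P + min Q − 3.
P'(s) = 2s + 4 vanishes at s ∈ {-2}; Q'(t) = 2(t - 2) vanishes at t ∈ {2}.
Local minima of P (where P''>0): P(-2)=-4. Local minima of Q: Q(2)=-4.
So the global minimum of F is P(-2) + Q(2) − 3 = -4 − 4 − 3 = -11, attained at (-2, 2).

(-2, 2)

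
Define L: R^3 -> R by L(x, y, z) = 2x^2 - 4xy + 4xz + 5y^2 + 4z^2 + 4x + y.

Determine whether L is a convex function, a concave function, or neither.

convex

L is quadratic, so its Hessian is the constant matrix H = [[4, -4, 4], [-4, 10, 0], [4, 0, 8]].
Leading principal minors: 4, 24, 32.
All positive ⇒ H ≻ 0 ⇒ convex.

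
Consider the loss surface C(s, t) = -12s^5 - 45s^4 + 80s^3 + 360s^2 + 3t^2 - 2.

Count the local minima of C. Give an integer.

2

C separates as a function of s plus a function of t, so ∇C=0 decouples.
∂C/∂s = -60s(s - 2)(s + 2)(s + 3) = 0 at s ∈ {-3, -2, 0, 2}; ∂C/∂t = 6t = 0 at t ∈ {0}.
The Hessian is diagonal: diag(C_ss, C_tt). Second derivatives: C_ss(-3)=900, C_ss(-2)=-480, C_ss(0)=720, C_ss(2)=-2400; C_tt(0)=6.
Local minima occur where both diagonal entries positive: (-3, 0), (0, 0). Count: 2.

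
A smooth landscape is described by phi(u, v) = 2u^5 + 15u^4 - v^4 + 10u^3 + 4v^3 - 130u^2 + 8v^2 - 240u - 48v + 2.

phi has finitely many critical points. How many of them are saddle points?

6

phi separates as a function of u plus a function of v, so ∇phi=0 decouples.
∂phi/∂u = 10(u - 2)(u + 1)(u + 3)(u + 4) = 0 at u ∈ {-4, -3, -1, 2}; ∂phi/∂v = -4(v - 3)(v - 2)(v + 2) = 0 at v ∈ {-2, 2, 3}.
The Hessian is diagonal: diag(phi_uu, phi_vv). Second derivatives: phi_uu(-4)=-180, phi_uu(-3)=100, phi_uu(-1)=-180, phi_uu(2)=900; phi_vv(-2)=-80, phi_vv(2)=16, phi_vv(3)=-20.
Saddle points occur where the two diagonal entries have opposite signs: (-4, 2), (-3, -2), (-3, 3), (-1, 2), (2, -2), (2, 3). Count: 6.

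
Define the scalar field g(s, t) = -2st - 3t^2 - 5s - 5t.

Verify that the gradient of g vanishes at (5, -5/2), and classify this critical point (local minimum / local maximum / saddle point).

saddle point

∇g = (-2t - 5, -2s - 6t - 5); substituting (5, -5/2) gives ∇g = (0, 0), so (5, -5/2) is indeed a critical point.
The Hessian of g is constant: H = [[0, -2], [-2, -6]].
det(H) = 0·(-6) − (-2)² = -4.
Since det(H) < 0, H is indefinite and the critical point is a saddle point.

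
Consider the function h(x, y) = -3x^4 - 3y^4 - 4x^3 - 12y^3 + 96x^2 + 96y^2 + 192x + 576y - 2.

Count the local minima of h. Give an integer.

h separates as a function of x plus a function of y, so ∇h=0 decouples.
∂h/∂x = -12(x - 4)(x + 1)(x + 4) = 0 at x ∈ {-4, -1, 4}; ∂h/∂y = -12(y - 4)(y + 3)(y + 4) = 0 at y ∈ {-4, -3, 4}.
The Hessian is diagonal: diag(h_xx, h_yy). Second derivatives: h_xx(-4)=-288, h_xx(-1)=180, h_xx(4)=-480; h_yy(-4)=-96, h_yy(-3)=84, h_yy(4)=-672.
Local minima occur where both diagonal entries positive: (-1, -3). Count: 1.

1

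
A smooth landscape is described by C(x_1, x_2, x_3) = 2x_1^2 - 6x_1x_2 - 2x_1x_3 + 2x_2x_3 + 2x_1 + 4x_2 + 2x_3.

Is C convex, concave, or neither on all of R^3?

neither

C is quadratic, so its Hessian is the constant matrix H = [[4, -6, -2], [-6, 0, 2], [-2, 2, 0]].
Leading principal minors: 4, -36, 32.
Neither pattern holds ⇒ H is indefinite ⇒ neither convex nor concave.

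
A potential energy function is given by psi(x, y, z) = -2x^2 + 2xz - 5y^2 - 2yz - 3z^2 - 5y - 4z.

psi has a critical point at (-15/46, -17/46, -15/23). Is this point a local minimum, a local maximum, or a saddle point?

local maximum

The Hessian is constant: H = [[-4, 0, 2], [0, -10, -2], [2, -2, -6]].
Leading principal minors: Δ₁ = -4, Δ₂ = 40, Δ₃ = -184.
The minors alternate sign starting negative (−, +, −), so H is negative definite: a local maximum.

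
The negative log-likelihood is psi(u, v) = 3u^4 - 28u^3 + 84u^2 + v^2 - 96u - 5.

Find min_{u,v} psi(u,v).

psi(u,v) separates as P(u) + Q(v) − 5, so its minimum is min P + min Q − 5.
P'(u) = 12(u - 4)(u - 2)(u - 1) vanishes at u ∈ {1, 2, 4}; Q'(v) = 2v vanishes at v ∈ {0}.
Local minima of P (where P''>0): P(1)=-37, P(4)=-64. Local minima of Q: Q(0)=0.
So the global minimum of psi is P(4) + Q(0) − 5 = -64 + 0 − 5 = -69, attained at (4, 0).

-69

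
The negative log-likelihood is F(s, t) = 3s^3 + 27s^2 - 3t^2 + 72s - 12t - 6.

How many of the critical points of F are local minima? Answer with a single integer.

F separates as a function of s plus a function of t, so ∇F=0 decouples.
∂F/∂s = 9(s + 2)(s + 4) = 0 at s ∈ {-4, -2}; ∂F/∂t = -6(t + 2) = 0 at t ∈ {-2}.
The Hessian is diagonal: diag(F_ss, F_tt). Second derivatives: F_ss(-4)=-18, F_ss(-2)=18; F_tt(-2)=-6.
Local minima occur where both diagonal entries positive: none. Count: 0.

0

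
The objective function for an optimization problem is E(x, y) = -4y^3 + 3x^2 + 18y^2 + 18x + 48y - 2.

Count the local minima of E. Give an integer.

E separates as a function of x plus a function of y, so ∇E=0 decouples.
∂E/∂x = 6(x + 3) = 0 at x ∈ {-3}; ∂E/∂y = -12(y - 4)(y + 1) = 0 at y ∈ {-1, 4}.
The Hessian is diagonal: diag(E_xx, E_yy). Second derivatives: E_xx(-3)=6; E_yy(-1)=60, E_yy(4)=-60.
Local minima occur where both diagonal entries positive: (-3, -1). Count: 1.

1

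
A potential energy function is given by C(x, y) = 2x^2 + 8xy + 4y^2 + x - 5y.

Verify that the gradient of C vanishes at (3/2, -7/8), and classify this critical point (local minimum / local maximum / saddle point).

∇C = (4x + 8y + 1, 8x + 8y - 5); substituting (3/2, -7/8) gives ∇C = (0, 0), so (3/2, -7/8) is indeed a critical point.
The Hessian of C is constant: H = [[4, 8], [8, 8]].
det(H) = 4·8 − 8² = -32.
Since det(H) < 0, H is indefinite and the critical point is a saddle point.

saddle point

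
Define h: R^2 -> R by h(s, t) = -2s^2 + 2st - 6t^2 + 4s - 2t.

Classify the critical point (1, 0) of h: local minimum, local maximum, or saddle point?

The Hessian of h is constant: H = [[-4, 2], [2, -12]].
det(H) = (-4)·(-12) − 2² = 44.
det(H) > 0 and tr(H) = -16 < 0, so H is negative definite and the point is a local maximum.

local maximum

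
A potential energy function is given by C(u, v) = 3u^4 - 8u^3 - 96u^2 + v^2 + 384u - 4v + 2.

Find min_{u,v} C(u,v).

-1794

C(u,v) separates as P(u) + Q(v) + 2, so its minimum is min P + min Q + 2.
P'(u) = 12(u - 4)(u - 2)(u + 4) vanishes at u ∈ {-4, 2, 4}; Q'(v) = 2v - 4 vanishes at v ∈ {2}.
Local minima of P (where P''>0): P(-4)=-1792, P(4)=256. Local minima of Q: Q(2)=-4.
So the global minimum of C is P(-4) + Q(2) + 2 = -1792 − 4 + 2 = -1794, attained at (-4, 2).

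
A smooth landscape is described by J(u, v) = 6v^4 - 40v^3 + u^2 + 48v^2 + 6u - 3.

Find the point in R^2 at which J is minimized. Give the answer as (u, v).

J(u,v) separates as P(u) + Q(v) − 3, so its minimum is min P + min Q − 3.
P'(u) = 2u + 6 vanishes at u ∈ {-3}; Q'(v) = 24v(v - 4)(v - 1) vanishes at v ∈ {0, 1, 4}.
Local minima of P (where P''>0): P(-3)=-9. Local minima of Q: Q(0)=0, Q(4)=-256.
So the global minimum of J is P(-3) + Q(4) − 3 = -9 − 256 − 3 = -268, attained at (-3, 4).

(-3, 4)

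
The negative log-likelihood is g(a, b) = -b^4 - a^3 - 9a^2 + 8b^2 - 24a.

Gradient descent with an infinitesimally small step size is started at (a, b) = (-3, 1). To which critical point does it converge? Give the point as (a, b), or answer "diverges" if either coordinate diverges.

(-4, 0)

g is separable, so gradient descent decouples: a follows -∂g/∂a, b follows -∂g/∂b.
∂g/∂a = -3(a + 2)(a + 4); at a=-3 this is 3, so a decreases.
∂g/∂b = -4b(b - 2)(b + 2); at b=1 this is 12, so b decreases.
a converges to its nearest critical value -4 (a local min of the a-part); b converges to 0. The iterate converges to (-4, 0).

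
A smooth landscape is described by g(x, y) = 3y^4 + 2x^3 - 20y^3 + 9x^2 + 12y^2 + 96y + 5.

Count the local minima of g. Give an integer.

g separates as a function of x plus a function of y, so ∇g=0 decouples.
∂g/∂x = 6x(x + 3) = 0 at x ∈ {-3, 0}; ∂g/∂y = 12(y - 4)(y - 2)(y + 1) = 0 at y ∈ {-1, 2, 4}.
The Hessian is diagonal: diag(g_xx, g_yy). Second derivatives: g_xx(-3)=-18, g_xx(0)=18; g_yy(-1)=180, g_yy(2)=-72, g_yy(4)=120.
Local minima occur where both diagonal entries positive: (0, -1), (0, 4). Count: 2.

2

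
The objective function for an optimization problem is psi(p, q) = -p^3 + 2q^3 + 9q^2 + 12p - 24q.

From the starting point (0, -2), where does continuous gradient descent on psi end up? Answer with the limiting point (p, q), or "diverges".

(-2, 1)

psi is separable, so gradient descent decouples: p follows -∂psi/∂p, q follows -∂psi/∂q.
∂psi/∂p = -3(p - 2)(p + 2); at p=0 this is 12, so p decreases.
∂psi/∂q = 6(q - 1)(q + 4); at q=-2 this is -36, so q increases.
p converges to its nearest critical value -2 (a local min of the p-part); q converges to 1. The iterate converges to (-2, 1).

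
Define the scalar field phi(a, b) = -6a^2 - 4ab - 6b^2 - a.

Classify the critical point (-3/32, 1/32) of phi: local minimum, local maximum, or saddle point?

local maximum

The Hessian of phi is constant: H = [[-12, -4], [-4, -12]].
det(H) = (-12)·(-12) − (-4)² = 128.
det(H) > 0 and tr(H) = -24 < 0, so H is negative definite and the point is a local maximum.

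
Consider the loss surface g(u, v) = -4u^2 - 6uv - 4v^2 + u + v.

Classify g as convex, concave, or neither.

concave

g is quadratic, so its Hessian is the constant matrix H = [[-8, -6], [-6, -8]].
det(H) = 28, tr(H) = -16.
det(H) > 0 and tr(H) < 0, so H is negative definite everywhere: concave.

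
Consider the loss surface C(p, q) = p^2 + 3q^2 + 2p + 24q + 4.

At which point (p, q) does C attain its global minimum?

C(p,q) separates as A(p) + B(q) + 4, so its minimum is min A + min B + 4.
A'(p) = 2p + 2 vanishes at p ∈ {-1}; B'(q) = 6q + 24 vanishes at q ∈ {-4}.
Local minima of A (where A''>0): A(-1)=-1. Local minima of B: B(-4)=-48.
So the global minimum of C is A(-1) + B(-4) + 4 = -1 − 48 + 4 = -45, attained at (-1, -4).

(-1, -4)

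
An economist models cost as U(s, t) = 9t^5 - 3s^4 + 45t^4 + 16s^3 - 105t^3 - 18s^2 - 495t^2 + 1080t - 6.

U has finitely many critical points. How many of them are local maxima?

4

U separates as a function of s plus a function of t, so ∇U=0 decouples.
∂U/∂s = -12s(s - 3)(s - 1) = 0 at s ∈ {0, 1, 3}; ∂U/∂t = 45(t - 2)(t - 1)(t + 3)(t + 4) = 0 at t ∈ {-4, -3, 1, 2}.
The Hessian is diagonal: diag(U_ss, U_tt). Second derivatives: U_ss(0)=-36, U_ss(1)=24, U_ss(3)=-72; U_tt(-4)=-1350, U_tt(-3)=900, U_tt(1)=-900, U_tt(2)=1350.
Local maxima occur where both diagonal entries negative: (0, -4), (0, 1), (3, -4), (3, 1). Count: 4.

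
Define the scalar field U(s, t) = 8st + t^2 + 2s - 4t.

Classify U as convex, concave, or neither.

U is quadratic, so its Hessian is the constant matrix H = [[0, 8], [8, 2]].
det(H) = -64, tr(H) = 2.
det(H) < 0, so H is indefinite: neither convex nor concave.

neither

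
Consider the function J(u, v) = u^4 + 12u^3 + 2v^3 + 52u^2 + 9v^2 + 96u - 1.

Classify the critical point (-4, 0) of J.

The mixed partial ∂²J/∂u∂v is 0, so the Hessian at any point is diag(J_uu, J_vv) = diag(4(3u^2 + 18u + 26), 6(2v + 3)).
At (-4, 0): H = diag(8, 18).
Both eigenvalues are positive, so H is positive definite: a local minimum.

local minimum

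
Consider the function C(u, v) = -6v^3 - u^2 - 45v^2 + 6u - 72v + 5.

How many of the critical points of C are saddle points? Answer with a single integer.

C separates as a function of u plus a function of v, so ∇C=0 decouples.
∂C/∂u = -2(u - 3) = 0 at u ∈ {3}; ∂C/∂v = -18(v + 1)(v + 4) = 0 at v ∈ {-4, -1}.
The Hessian is diagonal: diag(C_uu, C_vv). Second derivatives: C_uu(3)=-2; C_vv(-4)=54, C_vv(-1)=-54.
Saddle points occur where the two diagonal entries have opposite signs: (3, -4). Count: 1.

1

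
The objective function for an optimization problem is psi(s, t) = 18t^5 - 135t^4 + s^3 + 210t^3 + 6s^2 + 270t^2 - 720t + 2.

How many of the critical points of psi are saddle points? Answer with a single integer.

psi separates as a function of s plus a function of t, so ∇psi=0 decouples.
∂psi/∂s = 3s(s + 4) = 0 at s ∈ {-4, 0}; ∂psi/∂t = 90(t - 4)(t - 2)(t - 1)(t + 1) = 0 at t ∈ {-1, 1, 2, 4}.
The Hessian is diagonal: diag(psi_ss, psi_tt). Second derivatives: psi_ss(-4)=-12, psi_ss(0)=12; psi_tt(-1)=-2700, psi_tt(1)=540, psi_tt(2)=-540, psi_tt(4)=2700.
Saddle points occur where the two diagonal entries have opposite signs: (-4, 1), (-4, 4), (0, -1), (0, 2). Count: 4.

4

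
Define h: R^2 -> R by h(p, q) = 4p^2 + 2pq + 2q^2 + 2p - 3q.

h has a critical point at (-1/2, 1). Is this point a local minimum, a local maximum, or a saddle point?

The Hessian of h is constant: H = [[8, 2], [2, 4]].
det(H) = 8·4 − 2² = 28.
det(H) > 0 and tr(H) = 12 > 0, so H is positive definite and the point is a local minimum.

local minimum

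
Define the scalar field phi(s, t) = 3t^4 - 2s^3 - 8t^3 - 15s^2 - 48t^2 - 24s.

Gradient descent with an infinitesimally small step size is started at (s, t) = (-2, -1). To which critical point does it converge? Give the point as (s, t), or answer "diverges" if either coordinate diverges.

phi is separable, so gradient descent decouples: s follows -∂phi/∂s, t follows -∂phi/∂t.
∂phi/∂s = -6(s + 1)(s + 4); at s=-2 this is 12, so s decreases.
∂phi/∂t = 12t(t - 4)(t + 2); at t=-1 this is 60, so t decreases.
s converges to its nearest critical value -4 (a local min of the s-part); t converges to -2. The iterate converges to (-4, -2).

(-4, -2)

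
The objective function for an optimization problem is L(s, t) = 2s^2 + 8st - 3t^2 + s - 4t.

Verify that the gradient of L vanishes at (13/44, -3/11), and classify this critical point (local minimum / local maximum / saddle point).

∇L = (4s + 8t + 1, 8s - 6t - 4); substituting (13/44, -3/11) gives ∇L = (0, 0), so (13/44, -3/11) is indeed a critical point.
The Hessian of L is constant: H = [[4, 8], [8, -6]].
det(H) = 4·(-6) − 8² = -88.
Since det(H) < 0, H is indefinite and the critical point is a saddle point.

saddle point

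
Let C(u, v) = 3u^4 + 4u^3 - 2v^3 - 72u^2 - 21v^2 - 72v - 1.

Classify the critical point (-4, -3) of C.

saddle point

The mixed partial ∂²C/∂u∂v is 0, so the Hessian at any point is diag(C_uu, C_vv) = diag(12(3u^2 + 2u - 12), -6(2v + 7)).
At (-4, -3): H = diag(336, -6).
The eigenvalues have opposite signs, so H is indefinite: a saddle point.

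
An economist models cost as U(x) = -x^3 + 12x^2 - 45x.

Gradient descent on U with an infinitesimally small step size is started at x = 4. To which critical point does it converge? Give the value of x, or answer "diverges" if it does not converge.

U'(x) = -3(x - 5)(x - 3), so U'(4) = 3.
Gradient descent moves in the -U' direction, i.e. x is decreasing.
The nearest critical point in that direction is x = 3, where U'' = 6 > 0 (a local minimum). The iterate converges there.

3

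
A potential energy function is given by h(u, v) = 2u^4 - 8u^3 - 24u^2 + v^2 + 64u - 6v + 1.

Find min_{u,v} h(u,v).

h(u,v) separates as P(u) + Q(v) + 1, so its minimum is min P + min Q + 1.
P'(u) = 8(u - 4)(u - 1)(u + 2) vanishes at u ∈ {-2, 1, 4}; Q'(v) = 2v - 6 vanishes at v ∈ {3}.
Local minima of P (where P''>0): P(-2)=-128, P(4)=-128. Local minima of Q: Q(3)=-9.
So the global minimum of h is P(-2) + Q(3) + 1 = -128 − 9 + 1 = -136, attained at (-2, 3).

-136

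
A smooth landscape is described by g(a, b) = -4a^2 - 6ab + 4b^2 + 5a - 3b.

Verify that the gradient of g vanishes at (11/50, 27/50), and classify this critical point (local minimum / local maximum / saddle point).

∇g = (-8a - 6b + 5, -6a + 8b - 3); substituting (11/50, 27/50) gives ∇g = (0, 0), so (11/50, 27/50) is indeed a critical point.
The Hessian of g is constant: H = [[-8, -6], [-6, 8]].
det(H) = (-8)·8 − (-6)² = -100.
Since det(H) < 0, H is indefinite and the critical point is a saddle point.

saddle point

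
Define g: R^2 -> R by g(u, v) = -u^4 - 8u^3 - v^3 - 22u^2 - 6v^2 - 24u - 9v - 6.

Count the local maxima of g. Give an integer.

2

g separates as a function of u plus a function of v, so ∇g=0 decouples.
∂g/∂u = -4(u + 1)(u + 2)(u + 3) = 0 at u ∈ {-3, -2, -1}; ∂g/∂v = -3(v + 1)(v + 3) = 0 at v ∈ {-3, -1}.
The Hessian is diagonal: diag(g_uu, g_vv). Second derivatives: g_uu(-3)=-8, g_uu(-2)=4, g_uu(-1)=-8; g_vv(-3)=6, g_vv(-1)=-6.
Local maxima occur where both diagonal entries negative: (-3, -1), (-1, -1). Count: 2.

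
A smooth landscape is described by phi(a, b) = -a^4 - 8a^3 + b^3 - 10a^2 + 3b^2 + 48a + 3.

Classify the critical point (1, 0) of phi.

The mixed partial ∂²phi/∂a∂b is 0, so the Hessian at any point is diag(phi_aa, phi_bb) = diag(-4(3a^2 + 12a + 5), 6(b + 1)).
At (1, 0): H = diag(-80, 6).
The eigenvalues have opposite signs, so H is indefinite: a saddle point.

saddle point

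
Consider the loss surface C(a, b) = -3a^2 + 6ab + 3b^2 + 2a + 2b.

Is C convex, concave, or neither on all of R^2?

C is quadratic, so its Hessian is the constant matrix H = [[-6, 6], [6, 6]].
det(H) = -72, tr(H) = 0.
det(H) < 0, so H is indefinite: neither convex nor concave.

neither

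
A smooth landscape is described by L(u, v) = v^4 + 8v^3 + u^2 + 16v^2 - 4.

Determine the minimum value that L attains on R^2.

L(u,v) separates as P(u) + Q(v) − 4, so its minimum is min P + min Q − 4.
P'(u) = 2u vanishes at u ∈ {0}; Q'(v) = 4v(v + 2)(v + 4) vanishes at v ∈ {-4, -2, 0}.
Local minima of P (where P''>0): P(0)=0. Local minima of Q: Q(-4)=0, Q(0)=0.
So the global minimum of L is P(0) + Q(-4) − 4 = 0 + 0 − 4 = -4, attained at (0, -4).

-4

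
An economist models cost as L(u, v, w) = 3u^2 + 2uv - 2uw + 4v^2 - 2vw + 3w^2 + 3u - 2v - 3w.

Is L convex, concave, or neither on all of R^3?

L is quadratic, so its Hessian is the constant matrix H = [[6, 2, -2], [2, 8, -2], [-2, -2, 6]].
Leading principal minors: 6, 44, 224.
All positive ⇒ H ≻ 0 ⇒ convex.

convex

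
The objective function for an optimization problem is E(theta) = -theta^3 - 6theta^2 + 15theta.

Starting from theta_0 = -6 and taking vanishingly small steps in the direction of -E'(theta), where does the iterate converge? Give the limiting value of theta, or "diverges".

-5

E'(theta) = -3(theta - 1)(theta + 5), so E'(-6) = -21.
Gradient descent moves in the -E' direction, i.e. theta is increasing.
The nearest critical point in that direction is theta = -5, where E'' = 18 > 0 (a local minimum). The iterate converges there.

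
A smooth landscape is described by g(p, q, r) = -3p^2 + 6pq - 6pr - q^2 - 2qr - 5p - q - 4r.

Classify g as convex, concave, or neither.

g is quadratic, so its Hessian is the constant matrix H = [[-6, 6, -6], [6, -2, -2], [-6, -2, 0]].
Leading principal minors: -6, -24, 240.
Neither pattern holds ⇒ H is indefinite ⇒ neither convex nor concave.

neither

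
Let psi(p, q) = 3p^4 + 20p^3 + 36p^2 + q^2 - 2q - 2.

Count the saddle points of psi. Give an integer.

psi separates as a function of p plus a function of q, so ∇psi=0 decouples.
∂psi/∂p = 12p(p + 2)(p + 3) = 0 at p ∈ {-3, -2, 0}; ∂psi/∂q = 2(q - 1) = 0 at q ∈ {1}.
The Hessian is diagonal: diag(psi_pp, psi_qq). Second derivatives: psi_pp(-3)=36, psi_pp(-2)=-24, psi_pp(0)=72; psi_qq(1)=2.
Saddle points occur where the two diagonal entries have opposite signs: (-2, 1). Count: 1.

1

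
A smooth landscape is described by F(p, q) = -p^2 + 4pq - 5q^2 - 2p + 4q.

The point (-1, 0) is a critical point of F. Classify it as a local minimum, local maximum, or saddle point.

local maximum

The Hessian of F is constant: H = [[-2, 4], [4, -10]].
det(H) = (-2)·(-10) − 4² = 4.
det(H) > 0 and tr(H) = -12 < 0, so H is negative definite and the point is a local maximum.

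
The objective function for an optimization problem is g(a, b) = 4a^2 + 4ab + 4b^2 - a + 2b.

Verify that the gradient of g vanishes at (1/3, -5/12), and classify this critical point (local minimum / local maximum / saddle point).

∇g = (8a + 4b - 1, 4a + 8b + 2); substituting (1/3, -5/12) gives ∇g = (0, 0), so (1/3, -5/12) is indeed a critical point.
The Hessian of g is constant: H = [[8, 4], [4, 8]].
det(H) = 8·8 − 4² = 48.
det(H) > 0 and tr(H) = 16 > 0, so H is positive definite and the point is a local minimum.

local minimum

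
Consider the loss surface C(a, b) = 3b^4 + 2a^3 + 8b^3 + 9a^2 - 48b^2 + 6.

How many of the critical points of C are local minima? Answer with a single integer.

C separates as a function of a plus a function of b, so ∇C=0 decouples.
∂C/∂a = 6a(a + 3) = 0 at a ∈ {-3, 0}; ∂C/∂b = 12b(b - 2)(b + 4) = 0 at b ∈ {-4, 0, 2}.
The Hessian is diagonal: diag(C_aa, C_bb). Second derivatives: C_aa(-3)=-18, C_aa(0)=18; C_bb(-4)=288, C_bb(0)=-96, C_bb(2)=144.
Local minima occur where both diagonal entries positive: (0, -4), (0, 2). Count: 2.

2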